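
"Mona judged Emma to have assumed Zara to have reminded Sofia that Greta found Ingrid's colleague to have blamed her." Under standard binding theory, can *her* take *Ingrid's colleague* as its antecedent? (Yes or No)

No

*her* is a pronoun; Principle B requires it to be free in its binding domain — the clause headed by 'blamed'.
— Ingrid's colleague: subject of the clause headed by 'blamed'; c-commands the pronoun within its binding domain — blocked (Principle B).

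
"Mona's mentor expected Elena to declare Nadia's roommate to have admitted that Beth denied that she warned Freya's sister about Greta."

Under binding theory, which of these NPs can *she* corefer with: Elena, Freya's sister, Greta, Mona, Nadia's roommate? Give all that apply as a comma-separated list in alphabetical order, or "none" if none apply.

Elena, Mona, Nadia's roommate

*she* is a pronoun; Principle B requires it to be free in its binding domain — the clause headed by 'warned'.
— Elena: subject of the clause headed by 'declare'; c-commands the pronoun but lies outside its binding domain — allowed.
— Freya's sister: object of the clause headed by 'warned'; is c-commanded by the pronoun; coreference would bind this R-expression — blocked (Principle C).
— Greta: second object of the clause headed by 'warned'; is c-commanded by the pronoun; coreference would bind this R-expression — blocked (Principle C).
— Mona: possessor inside the subject DP of the matrix clause; does not c-command the pronoun — Principle B does not apply; allowed.
— Nadia's roommate: subject of the clause headed by 'admitted'; c-commands the pronoun but lies outside its binding domain — allowed.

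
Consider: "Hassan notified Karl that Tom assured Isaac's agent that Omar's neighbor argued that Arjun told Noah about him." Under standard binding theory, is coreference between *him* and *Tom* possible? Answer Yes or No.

*Tom* is an R-expression; Principle C requires it to be free (not bound by any c-commanding expression).
— him: second object of the clause headed by 'told'; the pronoun does not c-command the R-expression — coreference allowed.

Yes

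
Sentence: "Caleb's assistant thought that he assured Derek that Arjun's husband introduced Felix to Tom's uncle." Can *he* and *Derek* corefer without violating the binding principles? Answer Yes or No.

No

*Derek* is an R-expression; Principle C requires it to be free (not bound by any c-commanding expression).
— he: subject of the clause headed by 'assured'; the pronoun c-commands the R-expression — coreference blocked (Principle C).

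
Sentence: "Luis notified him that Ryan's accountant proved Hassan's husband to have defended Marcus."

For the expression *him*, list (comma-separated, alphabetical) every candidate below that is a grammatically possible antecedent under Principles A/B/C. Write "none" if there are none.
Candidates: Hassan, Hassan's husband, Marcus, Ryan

*him* is a pronoun; Principle B requires it to be free in its binding domain — the matrix clause.
— Hassan: possessor inside the subject DP of the clause headed by 'defended'; is c-commanded by the pronoun; coreference would bind this R-expression — blocked (Principle C).
— Hassan's husband: subject of the clause headed by 'defended'; is c-commanded by the pronoun; coreference would bind this R-expression — blocked (Principle C).
— Marcus: object of the clause headed by 'defended'; is c-commanded by the pronoun; coreference would bind this R-expression — blocked (Principle C).
— Ryan: possessor inside the subject DP of the clause headed by 'proved'; is c-commanded by the pronoun; coreference would bind this R-expression — blocked (Principle C).

none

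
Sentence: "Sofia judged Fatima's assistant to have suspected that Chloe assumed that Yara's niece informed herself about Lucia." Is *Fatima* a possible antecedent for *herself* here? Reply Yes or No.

No

*herself* is a reflexive; Principle A requires it to be bound within its binding domain — the clause headed by 'informed'.
— Fatima: possessor inside the subject DP of the clause headed by 'suspected'; does not c-command the reflexive — cannot bind it (Principle A).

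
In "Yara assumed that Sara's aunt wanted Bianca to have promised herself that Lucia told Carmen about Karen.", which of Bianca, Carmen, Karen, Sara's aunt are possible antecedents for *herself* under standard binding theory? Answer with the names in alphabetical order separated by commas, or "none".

*herself* is a reflexive; Principle A requires it to be bound within its binding domain — the clause headed by 'promised'.
— Bianca: subject of the clause headed by 'promised'; c-commands the reflexive within its binding domain — allowed (Principle A).
— Carmen: object of the clause headed by 'told'; does not c-command the reflexive — cannot bind it (Principle A).
— Karen: second object of the clause headed by 'told'; does not c-command the reflexive — cannot bind it (Principle A).
— Sara's aunt: subject of the clause headed by 'wanted'; c-commands the reflexive but lies outside its binding domain — cannot bind it (Principle A).

Bianca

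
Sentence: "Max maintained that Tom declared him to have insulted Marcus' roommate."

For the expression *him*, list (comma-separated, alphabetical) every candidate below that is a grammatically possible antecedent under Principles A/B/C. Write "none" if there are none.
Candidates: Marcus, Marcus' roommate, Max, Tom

Max

*him* is a pronoun; Principle B requires it to be free in its binding domain — the clause headed by 'declared'.
— Marcus: possessor inside the object DP of the clause headed by 'insulted'; is c-commanded by the pronoun; coreference would bind this R-expression — blocked (Principle C).
— Marcus' roommate: object of the clause headed by 'insulted'; is c-commanded by the pronoun; coreference would bind this R-expression — blocked (Principle C).
— Max: subject of the matrix clause; c-commands the pronoun but lies outside its binding domain — allowed.
— Tom: subject of the clause headed by 'declared'; c-commands the pronoun within its binding domain — blocked (Principle B).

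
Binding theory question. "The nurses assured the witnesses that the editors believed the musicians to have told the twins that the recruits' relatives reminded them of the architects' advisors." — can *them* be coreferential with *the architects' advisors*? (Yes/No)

No

*them* is a pronoun; Principle B requires it to be free in its binding domain — the clause headed by 'reminded'.
— the architects' advisors: second object of the clause headed by 'reminded'; is c-commanded by the pronoun; coreference would bind this R-expression — blocked (Principle C).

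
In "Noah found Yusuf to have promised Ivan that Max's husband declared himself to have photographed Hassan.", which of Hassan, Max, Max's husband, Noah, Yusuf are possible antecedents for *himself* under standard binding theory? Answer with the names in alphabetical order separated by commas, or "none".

Max's husband

*himself* is a reflexive; Principle A requires it to be bound within its binding domain — the clause headed by 'declared'.
— Hassan: object of the clause headed by 'photographed'; does not c-command the reflexive — cannot bind it (Principle A).
— Max: possessor inside the subject DP of the clause headed by 'declared'; does not c-command the reflexive — cannot bind it (Principle A).
— Max's husband: subject of the clause headed by 'declared'; c-commands the reflexive within its binding domain — allowed (Principle A).
— Noah: subject of the matrix clause; c-commands the reflexive but lies outside its binding domain — cannot bind it (Principle A).
— Yusuf: subject of the clause headed by 'promised'; c-commands the reflexive but lies outside its binding domain — cannot bind it (Principle A).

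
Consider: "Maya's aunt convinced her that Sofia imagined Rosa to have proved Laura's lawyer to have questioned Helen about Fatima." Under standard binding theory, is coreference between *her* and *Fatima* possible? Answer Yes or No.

No

*Fatima* is an R-expression; Principle C requires it to be free (not bound by any c-commanding expression).
— her: object of the matrix clause; the pronoun c-commands the R-expression — coreference blocked (Principle C).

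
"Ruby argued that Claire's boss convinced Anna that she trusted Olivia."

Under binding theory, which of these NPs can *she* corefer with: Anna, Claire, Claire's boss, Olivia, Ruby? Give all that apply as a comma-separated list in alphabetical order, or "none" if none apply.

Anna, Claire, Claire's boss, Ruby

*she* is a pronoun; Principle B requires it to be free in its binding domain — the clause headed by 'trusted'.
— Anna: object of the clause headed by 'convinced'; c-commands the pronoun but lies outside its binding domain — allowed.
— Claire: possessor inside the subject DP of the clause headed by 'convinced'; does not c-command the pronoun — Principle B does not apply; allowed.
— Claire's boss: subject of the clause headed by 'convinced'; c-commands the pronoun but lies outside its binding domain — allowed.
— Olivia: object of the clause headed by 'trusted'; is c-commanded by the pronoun; coreference would bind this R-expression — blocked (Principle C).
— Ruby: subject of the matrix clause; c-commands the pronoun but lies outside its binding domain — allowed.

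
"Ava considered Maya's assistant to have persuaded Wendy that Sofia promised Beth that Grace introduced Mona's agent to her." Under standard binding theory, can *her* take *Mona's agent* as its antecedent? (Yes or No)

No

*her* is a pronoun; Principle B requires it to be free in its binding domain — the clause headed by 'introduced'.
— Mona's agent: object of the clause headed by 'introduced'; c-commands the pronoun within its binding domain — blocked (Principle B).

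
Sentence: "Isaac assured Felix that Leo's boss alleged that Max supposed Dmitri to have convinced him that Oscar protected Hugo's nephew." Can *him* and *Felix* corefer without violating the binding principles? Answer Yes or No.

Yes

*Felix* is an R-expression; Principle C requires it to be free (not bound by any c-commanding expression).
— him: object of the clause headed by 'convinced'; the pronoun does not c-command the R-expression — coreference allowed.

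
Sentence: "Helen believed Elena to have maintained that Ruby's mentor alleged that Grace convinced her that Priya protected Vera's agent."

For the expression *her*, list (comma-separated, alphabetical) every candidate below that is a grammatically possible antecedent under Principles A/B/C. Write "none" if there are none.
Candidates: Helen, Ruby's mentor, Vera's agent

*her* is a pronoun; Principle B requires it to be free in its binding domain — the clause headed by 'convinced'.
— Helen: subject of the matrix clause; c-commands the pronoun but lies outside its binding domain — allowed.
— Ruby's mentor: subject of the clause headed by 'alleged'; c-commands the pronoun but lies outside its binding domain — allowed.
— Vera's agent: object of the clause headed by 'protected'; is c-commanded by the pronoun; coreference would bind this R-expression — blocked (Principle C).

Helen, Ruby's mentor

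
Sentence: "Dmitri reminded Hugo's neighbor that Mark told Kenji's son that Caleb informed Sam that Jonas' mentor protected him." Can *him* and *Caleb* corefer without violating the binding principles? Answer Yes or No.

Yes

*Caleb* is an R-expression; Principle C requires it to be free (not bound by any c-commanding expression).
— him: object of the clause headed by 'protected'; the pronoun does not c-command the R-expression — coreference allowed.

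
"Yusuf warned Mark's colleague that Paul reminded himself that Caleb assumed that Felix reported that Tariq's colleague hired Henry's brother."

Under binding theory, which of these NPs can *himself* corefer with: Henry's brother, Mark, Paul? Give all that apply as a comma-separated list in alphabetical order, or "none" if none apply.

*himself* is a reflexive; Principle A requires it to be bound within its binding domain — the clause headed by 'reminded'.
— Henry's brother: object of the clause headed by 'hired'; does not c-command the reflexive — cannot bind it (Principle A).
— Mark: possessor inside the object DP of the matrix clause; does not c-command the reflexive — cannot bind it (Principle A).
— Paul: subject of the clause headed by 'reminded'; c-commands the reflexive within its binding domain — allowed (Principle A).

Paul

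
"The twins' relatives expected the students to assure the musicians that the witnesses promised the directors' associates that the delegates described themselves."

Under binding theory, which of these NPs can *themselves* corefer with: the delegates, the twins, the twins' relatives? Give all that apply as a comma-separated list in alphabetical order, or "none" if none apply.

*themselves* is a reflexive; Principle A requires it to be bound within its binding domain — the clause headed by 'described'.
— the delegates: subject of the clause headed by 'described'; c-commands the reflexive within its binding domain — allowed (Principle A).
— the twins: possessor inside the subject DP of the matrix clause; does not c-command the reflexive — cannot bind it (Principle A).
— the twins' relatives: subject of the matrix clause; c-commands the reflexive but lies outside its binding domain — cannot bind it (Principle A).

the delegates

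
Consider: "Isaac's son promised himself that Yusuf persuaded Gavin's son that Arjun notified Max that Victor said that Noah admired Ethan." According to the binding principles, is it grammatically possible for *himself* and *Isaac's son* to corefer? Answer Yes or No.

Yes

*himself* is a reflexive; Principle A requires it to be bound within its binding domain — the matrix clause.
— Isaac's son: subject of the matrix clause; c-commands the reflexive within its binding domain — allowed (Principle A).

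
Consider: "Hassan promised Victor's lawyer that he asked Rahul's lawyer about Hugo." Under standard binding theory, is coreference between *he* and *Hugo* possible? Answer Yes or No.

No

*Hugo* is an R-expression; Principle C requires it to be free (not bound by any c-commanding expression).
— he: subject of the clause headed by 'asked'; the pronoun c-commands the R-expression — coreference blocked (Principle C).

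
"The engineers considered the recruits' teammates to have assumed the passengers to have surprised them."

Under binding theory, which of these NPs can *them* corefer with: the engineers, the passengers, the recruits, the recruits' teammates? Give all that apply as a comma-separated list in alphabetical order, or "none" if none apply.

the engineers, the recruits, the recruits' teammates

*them* is a pronoun; Principle B requires it to be free in its binding domain — the clause headed by 'surprised'.
— the engineers: subject of the matrix clause; c-commands the pronoun but lies outside its binding domain — allowed.
— the passengers: subject of the clause headed by 'surprised'; c-commands the pronoun within its binding domain — blocked (Principle B).
— the recruits: possessor inside the subject DP of the clause headed by 'assumed'; does not c-command the pronoun — Principle B does not apply; allowed.
— the recruits' teammates: subject of the clause headed by 'assumed'; c-commands the pronoun but lies outside its binding domain — allowed.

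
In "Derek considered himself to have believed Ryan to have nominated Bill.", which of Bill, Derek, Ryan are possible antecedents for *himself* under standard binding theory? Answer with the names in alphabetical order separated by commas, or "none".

Derek

*himself* is a reflexive; Principle A requires it to be bound within its binding domain — the matrix clause.
— Bill: object of the clause headed by 'nominated'; does not c-command the reflexive — cannot bind it (Principle A).
— Derek: subject of the matrix clause; c-commands the reflexive within its binding domain — allowed (Principle A).
— Ryan: subject of the clause headed by 'nominated'; does not c-command the reflexive — cannot bind it (Principle A).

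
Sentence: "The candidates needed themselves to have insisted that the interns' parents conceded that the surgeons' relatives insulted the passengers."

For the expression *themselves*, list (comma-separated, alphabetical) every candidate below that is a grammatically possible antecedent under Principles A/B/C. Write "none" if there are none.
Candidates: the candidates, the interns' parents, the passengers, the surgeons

the candidates

*themselves* is a reflexive; Principle A requires it to be bound within its binding domain — the matrix clause.
— the candidates: subject of the matrix clause; c-commands the reflexive within its binding domain — allowed (Principle A).
— the interns' parents: subject of the clause headed by 'conceded'; does not c-command the reflexive — cannot bind it (Principle A).
— the passengers: object of the clause headed by 'insulted'; does not c-command the reflexive — cannot bind it (Principle A).
— the surgeons: possessor inside the subject DP of the clause headed by 'insulted'; does not c-command the reflexive — cannot bind it (Principle A).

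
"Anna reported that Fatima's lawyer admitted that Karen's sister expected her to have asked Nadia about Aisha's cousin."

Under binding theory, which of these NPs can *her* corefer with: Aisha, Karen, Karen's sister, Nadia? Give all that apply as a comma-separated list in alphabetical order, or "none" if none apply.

Karen

*her* is a pronoun; Principle B requires it to be free in its binding domain — the clause headed by 'expected'.
— Aisha: possessor inside the second object DP of the clause headed by 'asked'; is c-commanded by the pronoun; coreference would bind this R-expression — blocked (Principle C).
— Karen: possessor inside the subject DP of the clause headed by 'expected'; does not c-command the pronoun — Principle B does not apply; allowed.
— Karen's sister: subject of the clause headed by 'expected'; c-commands the pronoun within its binding domain — blocked (Principle B).
— Nadia: object of the clause headed by 'asked'; is c-commanded by the pronoun; coreference would bind this R-expression — blocked (Principle C).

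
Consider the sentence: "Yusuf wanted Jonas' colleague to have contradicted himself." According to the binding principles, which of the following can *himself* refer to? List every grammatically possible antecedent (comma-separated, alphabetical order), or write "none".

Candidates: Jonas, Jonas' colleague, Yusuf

*himself* is a reflexive; Principle A requires it to be bound within its binding domain — the clause headed by 'contradicted'.
— Jonas: possessor inside the subject DP of the clause headed by 'contradicted'; does not c-command the reflexive — cannot bind it (Principle A).
— Jonas' colleague: subject of the clause headed by 'contradicted'; c-commands the reflexive within its binding domain — allowed (Principle A).
— Yusuf: subject of the matrix clause; c-commands the reflexive but lies outside its binding domain — cannot bind it (Principle A).

Jonas' colleague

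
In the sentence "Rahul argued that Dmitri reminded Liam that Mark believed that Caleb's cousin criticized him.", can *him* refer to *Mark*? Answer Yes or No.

*him* is a pronoun; Principle B requires it to be free in its binding domain — the clause headed by 'criticized'.
— Mark: subject of the clause headed by 'believed'; c-commands the pronoun but lies outside its binding domain — allowed.

Yes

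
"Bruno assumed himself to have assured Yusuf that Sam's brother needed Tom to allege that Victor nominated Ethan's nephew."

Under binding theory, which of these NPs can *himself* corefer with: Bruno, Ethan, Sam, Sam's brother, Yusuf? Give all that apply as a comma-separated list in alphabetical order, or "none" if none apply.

*himself* is a reflexive; Principle A requires it to be bound within its binding domain — the matrix clause.
— Bruno: subject of the matrix clause; c-commands the reflexive within its binding domain — allowed (Principle A).
— Ethan: possessor inside the object DP of the clause headed by 'nominated'; does not c-command the reflexive — cannot bind it (Principle A).
— Sam: possessor inside the subject DP of the clause headed by 'needed'; does not c-command the reflexive — cannot bind it (Principle A).
— Sam's brother: subject of the clause headed by 'needed'; does not c-command the reflexive — cannot bind it (Principle A).
— Yusuf: object of the clause headed by 'assured'; does not c-command the reflexive — cannot bind it (Principle A).

Bruno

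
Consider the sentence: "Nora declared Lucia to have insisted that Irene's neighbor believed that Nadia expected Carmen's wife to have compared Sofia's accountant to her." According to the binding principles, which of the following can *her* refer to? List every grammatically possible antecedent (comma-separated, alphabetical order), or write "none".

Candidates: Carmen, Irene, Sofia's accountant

Carmen, Irene

*her* is a pronoun; Principle B requires it to be free in its binding domain — the clause headed by 'compared'.
— Carmen: possessor inside the subject DP of the clause headed by 'compared'; does not c-command the pronoun — Principle B does not apply; allowed.
— Irene: possessor inside the subject DP of the clause headed by 'believed'; does not c-command the pronoun — Principle B does not apply; allowed.
— Sofia's accountant: object of the clause headed by 'compared'; c-commands the pronoun within its binding domain — blocked (Principle B).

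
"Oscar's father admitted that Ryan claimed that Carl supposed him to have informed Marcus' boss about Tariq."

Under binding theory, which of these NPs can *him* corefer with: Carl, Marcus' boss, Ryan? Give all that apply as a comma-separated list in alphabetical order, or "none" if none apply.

*him* is a pronoun; Principle B requires it to be free in its binding domain — the clause headed by 'supposed'.
— Carl: subject of the clause headed by 'supposed'; c-commands the pronoun within its binding domain — blocked (Principle B).
— Marcus' boss: object of the clause headed by 'informed'; is c-commanded by the pronoun; coreference would bind this R-expression — blocked (Principle C).
— Ryan: subject of the clause headed by 'claimed'; c-commands the pronoun but lies outside its binding domain — allowed.

Ryan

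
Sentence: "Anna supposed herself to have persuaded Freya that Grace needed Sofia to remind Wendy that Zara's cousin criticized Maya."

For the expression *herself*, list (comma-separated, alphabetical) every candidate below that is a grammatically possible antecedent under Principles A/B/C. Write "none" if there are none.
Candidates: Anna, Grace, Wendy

*herself* is a reflexive; Principle A requires it to be bound within its binding domain — the matrix clause.
— Anna: subject of the matrix clause; c-commands the reflexive within its binding domain — allowed (Principle A).
— Grace: subject of the clause headed by 'needed'; does not c-command the reflexive — cannot bind it (Principle A).
— Wendy: object of the clause headed by 'remind'; does not c-command the reflexive — cannot bind it (Principle A).

Anna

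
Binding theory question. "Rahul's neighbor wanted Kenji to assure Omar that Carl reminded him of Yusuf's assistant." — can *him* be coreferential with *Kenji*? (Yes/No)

*him* is a pronoun; Principle B requires it to be free in its binding domain — the clause headed by 'reminded'.
— Kenji: subject of the clause headed by 'assure'; c-commands the pronoun but lies outside its binding domain — allowed.

Yes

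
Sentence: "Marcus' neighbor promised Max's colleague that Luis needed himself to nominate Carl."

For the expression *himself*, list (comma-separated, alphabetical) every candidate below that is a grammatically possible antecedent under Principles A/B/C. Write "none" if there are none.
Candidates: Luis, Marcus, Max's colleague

*himself* is a reflexive; Principle A requires it to be bound within its binding domain — the clause headed by 'needed'.
— Luis: subject of the clause headed by 'needed'; c-commands the reflexive within its binding domain — allowed (Principle A).
— Marcus: possessor inside the subject DP of the matrix clause; does not c-command the reflexive — cannot bind it (Principle A).
— Max's colleague: object of the matrix clause; c-commands the reflexive but lies outside its binding domain — cannot bind it (Principle A).

Luis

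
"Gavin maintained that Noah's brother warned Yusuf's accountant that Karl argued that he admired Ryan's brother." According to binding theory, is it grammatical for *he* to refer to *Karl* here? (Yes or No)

Yes

*Karl* is an R-expression; Principle C requires it to be free (not bound by any c-commanding expression).
— he: subject of the clause headed by 'admired'; the pronoun does not c-command the R-expression — coreference allowed.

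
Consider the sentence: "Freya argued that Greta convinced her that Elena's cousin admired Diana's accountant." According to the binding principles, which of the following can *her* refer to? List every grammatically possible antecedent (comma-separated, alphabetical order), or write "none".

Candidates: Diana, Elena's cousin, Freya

*her* is a pronoun; Principle B requires it to be free in its binding domain — the clause headed by 'convinced'.
— Diana: possessor inside the object DP of the clause headed by 'admired'; is c-commanded by the pronoun; coreference would bind this R-expression — blocked (Principle C).
— Elena's cousin: subject of the clause headed by 'admired'; is c-commanded by the pronoun; coreference would bind this R-expression — blocked (Principle C).
— Freya: subject of the matrix clause; c-commands the pronoun but lies outside its binding domain — allowed.

Freya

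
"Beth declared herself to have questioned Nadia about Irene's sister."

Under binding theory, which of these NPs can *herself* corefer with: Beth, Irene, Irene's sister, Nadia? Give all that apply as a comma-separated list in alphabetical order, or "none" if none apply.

Beth

*herself* is a reflexive; Principle A requires it to be bound within its binding domain — the matrix clause.
— Beth: subject of the matrix clause; c-commands the reflexive within its binding domain — allowed (Principle A).
— Irene: possessor inside the second object DP of the clause headed by 'questioned'; does not c-command the reflexive — cannot bind it (Principle A).
— Irene's sister: second object of the clause headed by 'questioned'; does not c-command the reflexive — cannot bind it (Principle A).
— Nadia: object of the clause headed by 'questioned'; does not c-command the reflexive — cannot bind it (Principle A).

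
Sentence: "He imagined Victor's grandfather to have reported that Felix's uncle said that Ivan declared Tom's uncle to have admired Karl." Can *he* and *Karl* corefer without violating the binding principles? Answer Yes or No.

No

*Karl* is an R-expression; Principle C requires it to be free (not bound by any c-commanding expression).
— he: subject of the matrix clause; the pronoun c-commands the R-expression — coreference blocked (Principle C).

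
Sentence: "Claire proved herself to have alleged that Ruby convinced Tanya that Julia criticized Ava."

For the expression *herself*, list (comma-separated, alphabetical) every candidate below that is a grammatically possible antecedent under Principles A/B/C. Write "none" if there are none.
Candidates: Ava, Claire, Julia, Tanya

*herself* is a reflexive; Principle A requires it to be bound within its binding domain — the matrix clause.
— Ava: object of the clause headed by 'criticized'; does not c-command the reflexive — cannot bind it (Principle A).
— Claire: subject of the matrix clause; c-commands the reflexive within its binding domain — allowed (Principle A).
— Julia: subject of the clause headed by 'criticized'; does not c-command the reflexive — cannot bind it (Principle A).
— Tanya: object of the clause headed by 'convinced'; does not c-command the reflexive — cannot bind it (Principle A).

Claire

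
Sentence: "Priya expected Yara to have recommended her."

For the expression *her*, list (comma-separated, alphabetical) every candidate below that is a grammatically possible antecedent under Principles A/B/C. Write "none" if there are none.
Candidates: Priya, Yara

Priya

*her* is a pronoun; Principle B requires it to be free in its binding domain — the clause headed by 'recommended'.
— Priya: subject of the matrix clause; c-commands the pronoun but lies outside its binding domain — allowed.
— Yara: subject of the clause headed by 'recommended'; c-commands the pronoun within its binding domain — blocked (Principle B).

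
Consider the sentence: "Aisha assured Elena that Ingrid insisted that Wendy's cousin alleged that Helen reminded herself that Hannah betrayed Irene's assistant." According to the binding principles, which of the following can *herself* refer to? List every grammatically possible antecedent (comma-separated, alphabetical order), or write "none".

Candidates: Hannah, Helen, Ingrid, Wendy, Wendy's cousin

*herself* is a reflexive; Principle A requires it to be bound within its binding domain — the clause headed by 'reminded'.
— Hannah: subject of the clause headed by 'betrayed'; does not c-command the reflexive — cannot bind it (Principle A).
— Helen: subject of the clause headed by 'reminded'; c-commands the reflexive within its binding domain — allowed (Principle A).
— Ingrid: subject of the clause headed by 'insisted'; c-commands the reflexive but lies outside its binding domain — cannot bind it (Principle A).
— Wendy: possessor inside the subject DP of the clause headed by 'alleged'; does not c-command the reflexive — cannot bind it (Principle A).
— Wendy's cousin: subject of the clause headed by 'alleged'; c-commands the reflexive but lies outside its binding domain — cannot bind it (Principle A).

Helen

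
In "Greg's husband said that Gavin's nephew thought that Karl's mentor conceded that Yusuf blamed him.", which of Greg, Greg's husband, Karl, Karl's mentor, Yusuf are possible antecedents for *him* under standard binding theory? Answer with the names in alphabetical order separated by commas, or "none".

*him* is a pronoun; Principle B requires it to be free in its binding domain — the clause headed by 'blamed'.
— Greg: possessor inside the subject DP of the matrix clause; does not c-command the pronoun — Principle B does not apply; allowed.
— Greg's husband: subject of the matrix clause; c-commands the pronoun but lies outside its binding domain — allowed.
— Karl: possessor inside the subject DP of the clause headed by 'conceded'; does not c-command the pronoun — Principle B does not apply; allowed.
— Karl's mentor: subject of the clause headed by 'conceded'; c-commands the pronoun but lies outside its binding domain — allowed.
— Yusuf: subject of the clause headed by 'blamed'; c-commands the pronoun within its binding domain — blocked (Principle B).

Greg, Greg's husband, Karl, Karl's mentor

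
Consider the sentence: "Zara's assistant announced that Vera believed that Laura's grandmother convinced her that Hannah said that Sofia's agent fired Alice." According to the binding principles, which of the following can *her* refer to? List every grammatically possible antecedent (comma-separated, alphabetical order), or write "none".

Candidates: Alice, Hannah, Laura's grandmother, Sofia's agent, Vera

*her* is a pronoun; Principle B requires it to be free in its binding domain — the clause headed by 'convinced'.
— Alice: object of the clause headed by 'fired'; is c-commanded by the pronoun; coreference would bind this R-expression — blocked (Principle C).
— Hannah: subject of the clause headed by 'said'; is c-commanded by the pronoun; coreference would bind this R-expression — blocked (Principle C).
— Laura's grandmother: subject of the clause headed by 'convinced'; c-commands the pronoun within its binding domain — blocked (Principle B).
— Sofia's agent: subject of the clause headed by 'fired'; is c-commanded by the pronoun; coreference would bind this R-expression — blocked (Principle C).
— Vera: subject of the clause headed by 'believed'; c-commands the pronoun but lies outside its binding domain — allowed.

Vera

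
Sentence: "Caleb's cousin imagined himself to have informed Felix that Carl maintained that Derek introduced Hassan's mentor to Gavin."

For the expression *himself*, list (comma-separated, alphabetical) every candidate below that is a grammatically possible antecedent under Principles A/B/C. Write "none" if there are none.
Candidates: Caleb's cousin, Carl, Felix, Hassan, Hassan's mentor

*himself* is a reflexive; Principle A requires it to be bound within its binding domain — the matrix clause.
— Caleb's cousin: subject of the matrix clause; c-commands the reflexive within its binding domain — allowed (Principle A).
— Carl: subject of the clause headed by 'maintained'; does not c-command the reflexive — cannot bind it (Principle A).
— Felix: object of the clause headed by 'informed'; does not c-command the reflexive — cannot bind it (Principle A).
— Hassan: possessor inside the object DP of the clause headed by 'introduced'; does not c-command the reflexive — cannot bind it (Principle A).
— Hassan's mentor: object of the clause headed by 'introduced'; does not c-command the reflexive — cannot bind it (Principle A).

Caleb's cousin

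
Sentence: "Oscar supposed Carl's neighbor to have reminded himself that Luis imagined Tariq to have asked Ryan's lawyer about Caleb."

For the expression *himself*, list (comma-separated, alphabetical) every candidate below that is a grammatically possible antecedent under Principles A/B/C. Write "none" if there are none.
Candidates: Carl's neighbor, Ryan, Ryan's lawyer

Carl's neighbor

*himself* is a reflexive; Principle A requires it to be bound within its binding domain — the clause headed by 'reminded'.
— Carl's neighbor: subject of the clause headed by 'reminded'; c-commands the reflexive within its binding domain — allowed (Principle A).
— Ryan: possessor inside the object DP of the clause headed by 'asked'; does not c-command the reflexive — cannot bind it (Principle A).
— Ryan's lawyer: object of the clause headed by 'asked'; does not c-command the reflexive — cannot bind it (Principle A).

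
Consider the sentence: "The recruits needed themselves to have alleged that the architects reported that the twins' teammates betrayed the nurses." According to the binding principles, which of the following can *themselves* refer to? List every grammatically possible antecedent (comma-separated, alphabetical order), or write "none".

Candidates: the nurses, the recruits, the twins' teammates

the recruits

*themselves* is a reflexive; Principle A requires it to be bound within its binding domain — the matrix clause.
— the nurses: object of the clause headed by 'betrayed'; does not c-command the reflexive — cannot bind it (Principle A).
— the recruits: subject of the matrix clause; c-commands the reflexive within its binding domain — allowed (Principle A).
— the twins' teammates: subject of the clause headed by 'betrayed'; does not c-command the reflexive — cannot bind it (Principle A).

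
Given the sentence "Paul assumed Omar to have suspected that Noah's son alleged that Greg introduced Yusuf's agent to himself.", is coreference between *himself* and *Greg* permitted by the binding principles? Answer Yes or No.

Yes

*himself* is a reflexive; Principle A requires it to be bound within its binding domain — the clause headed by 'introduced'.
— Greg: subject of the clause headed by 'introduced'; c-commands the reflexive within its binding domain — allowed (Principle A).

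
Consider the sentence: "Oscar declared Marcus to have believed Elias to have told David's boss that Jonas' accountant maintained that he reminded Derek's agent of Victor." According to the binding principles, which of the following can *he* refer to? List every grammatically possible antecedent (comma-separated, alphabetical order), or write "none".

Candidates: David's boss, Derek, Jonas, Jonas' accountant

*he* is a pronoun; Principle B requires it to be free in its binding domain — the clause headed by 'reminded'.
— David's boss: object of the clause headed by 'told'; c-commands the pronoun but lies outside its binding domain — allowed.
— Derek: possessor inside the object DP of the clause headed by 'reminded'; is c-commanded by the pronoun; coreference would bind this R-expression — blocked (Principle C).
— Jonas: possessor inside the subject DP of the clause headed by 'maintained'; does not c-command the pronoun — Principle B does not apply; allowed.
— Jonas' accountant: subject of the clause headed by 'maintained'; c-commands the pronoun but lies outside its binding domain — allowed.

David's boss, Jonas, Jonas' accountant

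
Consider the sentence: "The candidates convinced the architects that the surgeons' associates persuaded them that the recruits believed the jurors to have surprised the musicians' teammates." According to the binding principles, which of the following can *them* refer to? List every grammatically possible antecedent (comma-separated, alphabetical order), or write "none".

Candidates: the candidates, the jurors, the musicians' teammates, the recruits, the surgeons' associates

*them* is a pronoun; Principle B requires it to be free in its binding domain — the clause headed by 'persuaded'.
— the candidates: subject of the matrix clause; c-commands the pronoun but lies outside its binding domain — allowed.
— the jurors: subject of the clause headed by 'surprised'; is c-commanded by the pronoun; coreference would bind this R-expression — blocked (Principle C).
— the musicians' teammates: object of the clause headed by 'surprised'; is c-commanded by the pronoun; coreference would bind this R-expression — blocked (Principle C).
— the recruits: subject of the clause headed by 'believed'; is c-commanded by the pronoun; coreference would bind this R-expression — blocked (Principle C).
— the surgeons' associates: subject of the clause headed by 'persuaded'; c-commands the pronoun within its binding domain — blocked (Principle B).

the candidates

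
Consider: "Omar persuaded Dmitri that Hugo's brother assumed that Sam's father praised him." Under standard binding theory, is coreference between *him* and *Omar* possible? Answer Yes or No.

*Omar* is an R-expression; Principle C requires it to be free (not bound by any c-commanding expression).
— him: object of the clause headed by 'praised'; the pronoun does not c-command the R-expression — coreference allowed.

Yes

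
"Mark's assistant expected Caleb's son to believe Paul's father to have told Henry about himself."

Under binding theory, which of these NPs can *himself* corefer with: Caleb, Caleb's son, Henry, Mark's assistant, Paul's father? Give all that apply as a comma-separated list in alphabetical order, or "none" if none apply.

*himself* is a reflexive; Principle A requires it to be bound within its binding domain — the clause headed by 'told'.
— Caleb: possessor inside the subject DP of the clause headed by 'believe'; does not c-command the reflexive — cannot bind it (Principle A).
— Caleb's son: subject of the clause headed by 'believe'; c-commands the reflexive but lies outside its binding domain — cannot bind it (Principle A).
— Henry: object of the clause headed by 'told'; c-commands the reflexive within its binding domain — allowed (Principle A).
— Mark's assistant: subject of the matrix clause; c-commands the reflexive but lies outside its binding domain — cannot bind it (Principle A).
— Paul's father: subject of the clause headed by 'told'; c-commands the reflexive within its binding domain — allowed (Principle A).

Henry, Paul's father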